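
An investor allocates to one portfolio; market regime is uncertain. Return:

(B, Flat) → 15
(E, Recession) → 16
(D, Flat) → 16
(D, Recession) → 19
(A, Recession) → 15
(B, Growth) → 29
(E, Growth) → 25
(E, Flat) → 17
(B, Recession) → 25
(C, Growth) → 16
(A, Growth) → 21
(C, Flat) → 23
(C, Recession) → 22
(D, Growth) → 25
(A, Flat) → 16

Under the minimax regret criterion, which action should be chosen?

Column bests: Recession=25, Flat=23, Growth=29.
A regrets: 10, 7, 8 → max 10
B regrets: 0, 8, 0 → max 8
C regrets: 3, 0, 13 → max 13
D regrets: 6, 7, 4 → max 7
E regrets: 9, 6, 4 → max 9
Smallest max regret = 7 → D.

D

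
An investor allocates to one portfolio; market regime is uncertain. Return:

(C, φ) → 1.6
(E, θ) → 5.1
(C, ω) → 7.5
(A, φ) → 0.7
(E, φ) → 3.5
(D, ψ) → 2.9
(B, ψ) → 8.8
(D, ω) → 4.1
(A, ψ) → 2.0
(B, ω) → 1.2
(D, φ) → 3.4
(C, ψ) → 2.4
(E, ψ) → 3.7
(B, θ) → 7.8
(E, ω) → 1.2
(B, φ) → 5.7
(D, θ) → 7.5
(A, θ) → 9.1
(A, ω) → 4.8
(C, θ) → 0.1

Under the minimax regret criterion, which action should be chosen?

Column bests: θ=9.1, φ=5.7, ψ=8.8, ω=7.5.
A regrets: 0.0, 5.0, 6.8, 2.7 → max 6.8
B regrets: 1.3, 0.0, 0.0, 6.3 → max 6.3
C regrets: 9.0, 4.1, 6.4, 0.0 → max 9.0
D regrets: 1.6, 2.3, 5.9, 3.4 → max 5.9
E regrets: 4.0, 2.2, 5.1, 6.3 → max 6.3
Smallest max regret = 5.9 → D.

D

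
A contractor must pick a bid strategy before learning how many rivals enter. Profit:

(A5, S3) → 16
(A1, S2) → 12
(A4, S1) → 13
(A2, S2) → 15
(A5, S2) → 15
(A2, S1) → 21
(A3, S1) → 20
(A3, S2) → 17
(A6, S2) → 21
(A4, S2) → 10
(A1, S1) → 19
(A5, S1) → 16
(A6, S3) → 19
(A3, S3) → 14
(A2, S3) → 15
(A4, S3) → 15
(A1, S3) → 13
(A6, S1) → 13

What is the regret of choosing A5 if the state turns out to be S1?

Best payoff under S1 is 21.
Regret = 21 − 16 = 5.

5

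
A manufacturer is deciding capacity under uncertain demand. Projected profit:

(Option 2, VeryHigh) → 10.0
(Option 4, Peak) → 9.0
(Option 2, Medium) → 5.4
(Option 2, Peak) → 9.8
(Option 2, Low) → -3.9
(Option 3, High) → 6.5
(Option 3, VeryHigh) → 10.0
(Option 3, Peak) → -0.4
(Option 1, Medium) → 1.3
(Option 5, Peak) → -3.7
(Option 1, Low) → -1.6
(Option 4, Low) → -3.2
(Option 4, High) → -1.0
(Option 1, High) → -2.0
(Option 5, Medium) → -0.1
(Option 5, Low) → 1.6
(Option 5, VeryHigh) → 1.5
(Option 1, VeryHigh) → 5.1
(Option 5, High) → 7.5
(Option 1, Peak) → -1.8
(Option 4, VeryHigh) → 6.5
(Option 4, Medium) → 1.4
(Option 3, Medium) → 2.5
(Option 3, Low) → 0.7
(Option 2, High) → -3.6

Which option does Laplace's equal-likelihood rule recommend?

Option 3

Row averages: Option 1=0.2, Option 2=3.54, Option 3=3.86, Option 4=2.54, Option 5=1.36
Highest average = 3.86 → Option 3.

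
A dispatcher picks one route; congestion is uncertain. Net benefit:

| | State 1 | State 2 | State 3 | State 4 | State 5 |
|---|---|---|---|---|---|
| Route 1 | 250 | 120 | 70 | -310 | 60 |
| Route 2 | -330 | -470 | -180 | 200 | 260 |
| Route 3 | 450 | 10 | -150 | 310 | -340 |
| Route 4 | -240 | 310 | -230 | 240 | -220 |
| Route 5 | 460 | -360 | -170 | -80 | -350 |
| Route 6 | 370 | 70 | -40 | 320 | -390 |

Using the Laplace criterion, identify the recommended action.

Route 6

Row averages: Route 1=38, Route 2=-104, Route 3=56, Route 4=-28, Route 5=-100, Route 6=66
Highest average = 66 → Route 6.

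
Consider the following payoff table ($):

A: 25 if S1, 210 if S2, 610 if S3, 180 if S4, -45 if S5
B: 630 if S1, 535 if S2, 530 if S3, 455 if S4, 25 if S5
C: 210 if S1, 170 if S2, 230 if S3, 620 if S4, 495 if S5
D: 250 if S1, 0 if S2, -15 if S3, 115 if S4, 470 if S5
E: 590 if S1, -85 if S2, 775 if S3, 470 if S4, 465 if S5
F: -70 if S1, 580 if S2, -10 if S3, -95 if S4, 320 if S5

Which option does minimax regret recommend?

Column bests: S1=630, S2=580, S3=775, S4=620, S5=495.
A regrets: 605, 370, 165, 440, 540 → max 605
B regrets: 0, 45, 245, 165, 470 → max 470
C regrets: 420, 410, 545, 0, 0 → max 545
D regrets: 380, 580, 790, 505, 25 → max 790
E regrets: 40, 665, 0, 150, 30 → max 665
F regrets: 700, 0, 785, 715, 175 → max 785
Smallest max regret = 470 → B.

B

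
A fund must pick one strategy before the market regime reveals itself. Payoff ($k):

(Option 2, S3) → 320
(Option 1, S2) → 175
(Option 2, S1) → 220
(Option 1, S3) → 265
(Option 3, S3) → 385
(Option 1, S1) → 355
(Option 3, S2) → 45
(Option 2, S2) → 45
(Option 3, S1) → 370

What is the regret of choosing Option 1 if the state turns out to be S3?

Best payoff under S3 is 385.
Regret = 385 − 265 = 120.

120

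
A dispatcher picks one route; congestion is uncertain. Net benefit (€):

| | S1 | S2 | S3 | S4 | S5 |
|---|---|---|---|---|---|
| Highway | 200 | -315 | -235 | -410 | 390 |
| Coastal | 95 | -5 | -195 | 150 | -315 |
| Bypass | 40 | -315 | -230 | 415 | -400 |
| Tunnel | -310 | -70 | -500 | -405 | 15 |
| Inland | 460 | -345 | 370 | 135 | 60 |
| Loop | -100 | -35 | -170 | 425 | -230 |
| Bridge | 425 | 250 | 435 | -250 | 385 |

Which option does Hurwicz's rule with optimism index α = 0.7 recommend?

Bridge

Highway: 0.7·390 + 0.3·(-410) = 150
Coastal: 0.7·150 + 0.3·(-315) = 10.5
Bypass: 0.7·415 + 0.3·(-400) = 170.5
Tunnel: 0.7·15 + 0.3·(-500) = -139.5
Inland: 0.7·460 + 0.3·(-345) = 218.5
Loop: 0.7·425 + 0.3·(-230) = 228.5
Bridge: 0.7·435 + 0.3·(-250) = 229.5
Highest Hurwicz score = 229.5 → Bridge.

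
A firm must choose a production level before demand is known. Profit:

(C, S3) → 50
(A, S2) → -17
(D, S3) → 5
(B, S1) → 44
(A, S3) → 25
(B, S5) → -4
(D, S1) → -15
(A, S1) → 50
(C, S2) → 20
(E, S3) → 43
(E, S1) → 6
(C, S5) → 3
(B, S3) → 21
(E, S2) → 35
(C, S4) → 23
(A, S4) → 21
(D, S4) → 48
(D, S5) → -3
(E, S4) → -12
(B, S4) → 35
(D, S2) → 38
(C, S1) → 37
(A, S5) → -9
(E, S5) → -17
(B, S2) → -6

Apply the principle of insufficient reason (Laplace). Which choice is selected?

Row averages: A=14, B=18, C=26.6, D=14.6, E=11
Highest average = 26.6 → C.

C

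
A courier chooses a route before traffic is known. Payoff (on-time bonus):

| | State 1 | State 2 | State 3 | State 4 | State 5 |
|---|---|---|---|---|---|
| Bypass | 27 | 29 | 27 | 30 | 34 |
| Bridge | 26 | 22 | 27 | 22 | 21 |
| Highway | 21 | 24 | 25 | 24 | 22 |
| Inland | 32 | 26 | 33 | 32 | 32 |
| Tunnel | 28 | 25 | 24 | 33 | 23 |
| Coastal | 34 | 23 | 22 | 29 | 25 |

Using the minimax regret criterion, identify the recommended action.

Inland

Column bests: State 1=34, State 2=29, State 3=33, State 4=33, State 5=34.
Bypass regrets: 7, 0, 6, 3, 0 → max 7
Bridge regrets: 8, 7, 6, 11, 13 → max 13
Highway regrets: 13, 5, 8, 9, 12 → max 13
Inland regrets: 2, 3, 0, 1, 2 → max 3
Tunnel regrets: 6, 4, 9, 0, 11 → max 11
Coastal regrets: 0, 6, 11, 4, 9 → max 11
Smallest max regret = 3 → Inland.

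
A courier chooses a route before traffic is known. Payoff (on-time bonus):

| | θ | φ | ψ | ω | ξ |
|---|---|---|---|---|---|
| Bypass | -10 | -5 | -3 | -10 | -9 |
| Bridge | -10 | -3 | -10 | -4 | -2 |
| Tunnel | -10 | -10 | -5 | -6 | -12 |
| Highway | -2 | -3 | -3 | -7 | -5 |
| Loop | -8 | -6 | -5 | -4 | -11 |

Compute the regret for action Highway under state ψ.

Best payoff under ψ is -3.
Regret = -3 − (-3) = 0.

0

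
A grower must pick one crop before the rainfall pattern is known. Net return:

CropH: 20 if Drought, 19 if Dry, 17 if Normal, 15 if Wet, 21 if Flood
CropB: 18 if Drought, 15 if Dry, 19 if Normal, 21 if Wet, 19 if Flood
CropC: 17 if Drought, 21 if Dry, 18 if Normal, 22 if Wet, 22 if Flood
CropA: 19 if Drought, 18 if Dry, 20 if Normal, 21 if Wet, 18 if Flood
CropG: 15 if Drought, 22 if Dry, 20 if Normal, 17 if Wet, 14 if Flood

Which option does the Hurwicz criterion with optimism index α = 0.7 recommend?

CropH: 0.7·21 + 0.3·15 = 19.2
CropB: 0.7·21 + 0.3·15 = 19.2
CropC: 0.7·22 + 0.3·17 = 20.5
CropA: 0.7·21 + 0.3·18 = 20.1
CropG: 0.7·22 + 0.3·14 = 19.6
Highest Hurwicz score = 20.5 → CropC.

CropC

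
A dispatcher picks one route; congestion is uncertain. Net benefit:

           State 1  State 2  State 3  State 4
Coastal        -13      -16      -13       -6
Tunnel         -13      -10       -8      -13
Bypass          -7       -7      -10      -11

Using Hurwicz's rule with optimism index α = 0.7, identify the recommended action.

Bypass

Coastal: 0.7·(-6) + 0.3·(-16) = -9
Tunnel: 0.7·(-8) + 0.3·(-13) = -9.5
Bypass: 0.7·(-7) + 0.3·(-11) = -8.2
Highest Hurwicz score = -8.2 → Bypass.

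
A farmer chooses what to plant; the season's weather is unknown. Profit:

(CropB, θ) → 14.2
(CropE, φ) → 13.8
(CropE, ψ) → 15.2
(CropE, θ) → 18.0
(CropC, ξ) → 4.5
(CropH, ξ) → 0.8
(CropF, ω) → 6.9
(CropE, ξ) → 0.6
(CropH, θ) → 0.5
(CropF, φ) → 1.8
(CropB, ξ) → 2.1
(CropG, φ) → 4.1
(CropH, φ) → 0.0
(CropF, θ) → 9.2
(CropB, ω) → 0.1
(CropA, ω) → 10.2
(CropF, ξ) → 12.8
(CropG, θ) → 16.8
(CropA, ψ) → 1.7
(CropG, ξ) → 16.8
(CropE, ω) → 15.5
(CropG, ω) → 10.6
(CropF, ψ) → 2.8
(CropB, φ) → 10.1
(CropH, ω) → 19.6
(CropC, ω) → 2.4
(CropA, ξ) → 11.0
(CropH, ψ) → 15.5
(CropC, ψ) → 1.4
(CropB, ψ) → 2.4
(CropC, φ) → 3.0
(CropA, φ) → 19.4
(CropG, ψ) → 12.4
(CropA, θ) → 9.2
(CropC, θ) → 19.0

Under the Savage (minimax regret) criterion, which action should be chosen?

Column bests: θ=19.0, φ=19.4, ψ=15.5, ω=19.6, ξ=16.8.
CropB regrets: 4.8, 9.3, 13.1, 19.5, 14.7 → max 19.5
CropE regrets: 1.0, 5.6, 0.3, 4.1, 16.2 → max 16.2
CropF regrets: 9.8, 17.6, 12.7, 12.7, 4.0 → max 17.6
CropC regrets: 0.0, 16.4, 14.1, 17.2, 12.3 → max 17.2
CropG regrets: 2.2, 15.3, 3.1, 9.0, 0.0 → max 15.3
CropH regrets: 18.5, 19.4, 0.0, 0.0, 16.0 → max 19.4
CropA regrets: 9.8, 0.0, 13.8, 9.4, 5.8 → max 13.8
Smallest max regret = 13.8 → CropA.

CropA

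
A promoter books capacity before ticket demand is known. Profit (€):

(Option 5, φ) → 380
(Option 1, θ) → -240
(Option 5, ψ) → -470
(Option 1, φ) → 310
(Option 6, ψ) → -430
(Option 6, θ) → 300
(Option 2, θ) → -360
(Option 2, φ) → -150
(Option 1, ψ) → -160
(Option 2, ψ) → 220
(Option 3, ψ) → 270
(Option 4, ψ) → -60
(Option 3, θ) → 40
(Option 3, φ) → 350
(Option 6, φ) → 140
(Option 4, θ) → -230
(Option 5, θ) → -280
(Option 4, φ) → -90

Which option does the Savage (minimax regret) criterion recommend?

Column bests: θ=300, φ=380, ψ=270.
Option 1 regrets: 540, 70, 430 → max 540
Option 2 regrets: 660, 530, 50 → max 660
Option 3 regrets: 260, 30, 0 → max 260
Option 4 regrets: 530, 470, 330 → max 530
Option 5 regrets: 580, 0, 740 → max 740
Option 6 regrets: 0, 240, 700 → max 700
Smallest max regret = 260 → Option 3.

Option 3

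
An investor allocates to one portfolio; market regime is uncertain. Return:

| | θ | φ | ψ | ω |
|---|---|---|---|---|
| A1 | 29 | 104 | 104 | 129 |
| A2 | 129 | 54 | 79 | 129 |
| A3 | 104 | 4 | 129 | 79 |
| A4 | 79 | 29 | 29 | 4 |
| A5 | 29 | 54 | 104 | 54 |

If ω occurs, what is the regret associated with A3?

Best payoff under ω is 129.
Regret = 129 − 79 = 50.

50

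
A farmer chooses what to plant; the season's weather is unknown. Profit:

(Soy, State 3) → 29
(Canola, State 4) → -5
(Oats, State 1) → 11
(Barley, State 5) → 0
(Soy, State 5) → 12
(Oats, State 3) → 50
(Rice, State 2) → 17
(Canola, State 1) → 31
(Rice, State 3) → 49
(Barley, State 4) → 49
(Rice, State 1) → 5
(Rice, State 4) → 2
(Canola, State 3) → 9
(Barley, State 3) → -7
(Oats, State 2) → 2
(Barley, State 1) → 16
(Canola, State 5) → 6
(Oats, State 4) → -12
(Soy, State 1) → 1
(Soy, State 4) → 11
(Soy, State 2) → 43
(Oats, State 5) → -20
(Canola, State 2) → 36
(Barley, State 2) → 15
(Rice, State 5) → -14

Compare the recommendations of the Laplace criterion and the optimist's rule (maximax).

laplace → Soy; maximax → Oats (disagree)

Row averages: Oats=6.2, Soy=19.2, Barley=14.6, Rice=11.8, Canola=15.4
Highest average = 19.2 → Soy.
Row maxima: Oats=50, Soy=43, Barley=49, Rice=49, Canola=36
Best best-case = 50 → Oats.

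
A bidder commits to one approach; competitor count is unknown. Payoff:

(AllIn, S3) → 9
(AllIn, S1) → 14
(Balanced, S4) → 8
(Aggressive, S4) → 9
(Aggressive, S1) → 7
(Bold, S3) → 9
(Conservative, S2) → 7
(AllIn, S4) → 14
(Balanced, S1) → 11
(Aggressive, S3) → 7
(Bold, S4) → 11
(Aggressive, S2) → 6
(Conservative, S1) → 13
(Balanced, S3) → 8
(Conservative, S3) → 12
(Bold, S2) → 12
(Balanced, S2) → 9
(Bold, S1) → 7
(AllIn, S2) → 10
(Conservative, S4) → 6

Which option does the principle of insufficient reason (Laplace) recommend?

Row averages: Conservative=9.5, Balanced=9, Aggressive=7.25, Bold=9.75, AllIn=11.75
Highest average = 11.75 → AllIn.

AllIn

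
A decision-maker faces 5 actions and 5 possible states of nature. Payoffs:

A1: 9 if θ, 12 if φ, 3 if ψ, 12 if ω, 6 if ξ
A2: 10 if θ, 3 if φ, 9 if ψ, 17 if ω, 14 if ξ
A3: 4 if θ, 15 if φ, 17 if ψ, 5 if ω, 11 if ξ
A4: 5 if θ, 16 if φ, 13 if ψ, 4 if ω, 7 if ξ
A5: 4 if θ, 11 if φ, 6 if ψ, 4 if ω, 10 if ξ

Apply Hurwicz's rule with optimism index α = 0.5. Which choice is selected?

A3

A1: 0.5·12 + 0.5·3 = 7.5
A2: 0.5·17 + 0.5·3 = 10
A3: 0.5·17 + 0.5·4 = 10.5
A4: 0.5·16 + 0.5·4 = 10
A5: 0.5·11 + 0.5·4 = 7.5
Highest Hurwicz score = 10.5 → A3.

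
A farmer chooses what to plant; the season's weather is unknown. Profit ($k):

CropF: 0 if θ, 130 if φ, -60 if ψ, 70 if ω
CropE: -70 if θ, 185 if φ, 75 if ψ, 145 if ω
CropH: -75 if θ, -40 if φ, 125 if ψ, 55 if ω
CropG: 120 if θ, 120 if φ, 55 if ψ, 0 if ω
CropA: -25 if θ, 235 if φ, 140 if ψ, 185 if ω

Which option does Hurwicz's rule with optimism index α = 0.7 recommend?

CropA

CropF: 0.7·130 + 0.3·(-60) = 73
CropE: 0.7·185 + 0.3·(-70) = 108.5
CropH: 0.7·125 + 0.3·(-75) = 65
CropG: 0.7·120 + 0.3·0 = 84
CropA: 0.7·235 + 0.3·(-25) = 157
Highest Hurwicz score = 157 → CropA.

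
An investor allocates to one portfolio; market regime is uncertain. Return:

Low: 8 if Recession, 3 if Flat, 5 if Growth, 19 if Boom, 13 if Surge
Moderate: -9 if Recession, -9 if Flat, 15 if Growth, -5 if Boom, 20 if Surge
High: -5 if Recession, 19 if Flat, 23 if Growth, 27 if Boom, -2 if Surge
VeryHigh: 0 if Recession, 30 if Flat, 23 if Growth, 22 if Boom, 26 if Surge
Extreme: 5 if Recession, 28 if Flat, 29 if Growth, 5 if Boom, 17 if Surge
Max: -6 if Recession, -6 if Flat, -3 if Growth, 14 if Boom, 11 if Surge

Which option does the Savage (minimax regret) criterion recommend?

VeryHigh

Column bests: Recession=8, Flat=30, Growth=29, Boom=27, Surge=26.
Low regrets: 0, 27, 24, 8, 13 → max 27
Moderate regrets: 17, 39, 14, 32, 6 → max 39
High regrets: 13, 11, 6, 0, 28 → max 28
VeryHigh regrets: 8, 0, 6, 5, 0 → max 8
Extreme regrets: 3, 2, 0, 22, 9 → max 22
Max regrets: 14, 36, 32, 13, 15 → max 36
Smallest max regret = 8 → VeryHigh.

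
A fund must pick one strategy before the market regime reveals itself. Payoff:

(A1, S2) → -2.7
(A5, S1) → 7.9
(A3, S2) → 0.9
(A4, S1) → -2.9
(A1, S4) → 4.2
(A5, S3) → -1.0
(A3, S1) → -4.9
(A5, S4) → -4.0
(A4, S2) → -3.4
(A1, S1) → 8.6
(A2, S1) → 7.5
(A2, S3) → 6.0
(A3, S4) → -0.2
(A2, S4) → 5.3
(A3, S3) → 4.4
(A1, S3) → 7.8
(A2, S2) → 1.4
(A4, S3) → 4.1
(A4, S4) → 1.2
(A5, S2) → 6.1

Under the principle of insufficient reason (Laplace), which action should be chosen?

A2

Row averages: A1=4.475, A2=5.05, A3=0.05, A4=-0.25, A5=2.25
Highest average = 5.05 → A2.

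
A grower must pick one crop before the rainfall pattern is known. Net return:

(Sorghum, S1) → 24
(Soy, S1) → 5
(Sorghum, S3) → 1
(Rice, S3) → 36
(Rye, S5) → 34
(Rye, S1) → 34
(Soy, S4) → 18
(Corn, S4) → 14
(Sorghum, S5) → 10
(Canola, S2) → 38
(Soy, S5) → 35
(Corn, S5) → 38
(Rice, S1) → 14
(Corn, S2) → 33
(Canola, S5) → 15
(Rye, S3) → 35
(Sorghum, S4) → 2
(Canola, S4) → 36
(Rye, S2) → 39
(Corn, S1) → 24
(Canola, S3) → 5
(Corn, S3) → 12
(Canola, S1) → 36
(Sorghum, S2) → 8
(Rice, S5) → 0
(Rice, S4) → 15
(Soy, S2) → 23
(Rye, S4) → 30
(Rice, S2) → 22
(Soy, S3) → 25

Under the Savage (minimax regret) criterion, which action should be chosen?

Column bests: S1=36, S2=39, S3=36, S4=36, S5=38.
Soy regrets: 31, 16, 11, 18, 3 → max 31
Canola regrets: 0, 1, 31, 0, 23 → max 31
Corn regrets: 12, 6, 24, 22, 0 → max 24
Rice regrets: 22, 17, 0, 21, 38 → max 38
Sorghum regrets: 12, 31, 35, 34, 28 → max 35
Rye regrets: 2, 0, 1, 6, 4 → max 6
Smallest max regret = 6 → Rye.

Rye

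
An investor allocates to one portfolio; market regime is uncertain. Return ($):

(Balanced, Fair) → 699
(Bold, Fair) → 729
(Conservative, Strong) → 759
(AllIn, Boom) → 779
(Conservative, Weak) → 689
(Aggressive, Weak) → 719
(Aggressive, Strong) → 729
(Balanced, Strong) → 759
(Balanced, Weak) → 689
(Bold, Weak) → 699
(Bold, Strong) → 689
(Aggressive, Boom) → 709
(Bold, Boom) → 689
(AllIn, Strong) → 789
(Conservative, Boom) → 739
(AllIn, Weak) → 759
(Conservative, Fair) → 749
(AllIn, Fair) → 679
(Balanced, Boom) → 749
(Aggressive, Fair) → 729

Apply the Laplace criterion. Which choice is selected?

Row averages: Conservative=734, Balanced=724, Aggressive=721.5, Bold=701.5, AllIn=751.5
Highest average = 751.5 → AllIn.

AllIn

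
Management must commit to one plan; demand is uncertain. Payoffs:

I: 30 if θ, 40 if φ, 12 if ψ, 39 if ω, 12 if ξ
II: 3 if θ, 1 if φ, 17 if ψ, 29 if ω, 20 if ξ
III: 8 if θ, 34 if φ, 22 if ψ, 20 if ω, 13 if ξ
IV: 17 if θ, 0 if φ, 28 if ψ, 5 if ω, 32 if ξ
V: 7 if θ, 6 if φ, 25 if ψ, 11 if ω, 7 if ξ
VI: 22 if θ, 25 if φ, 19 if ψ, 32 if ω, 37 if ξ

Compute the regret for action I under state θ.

Best payoff under θ is 30.
Regret = 30 − 30 = 0.

0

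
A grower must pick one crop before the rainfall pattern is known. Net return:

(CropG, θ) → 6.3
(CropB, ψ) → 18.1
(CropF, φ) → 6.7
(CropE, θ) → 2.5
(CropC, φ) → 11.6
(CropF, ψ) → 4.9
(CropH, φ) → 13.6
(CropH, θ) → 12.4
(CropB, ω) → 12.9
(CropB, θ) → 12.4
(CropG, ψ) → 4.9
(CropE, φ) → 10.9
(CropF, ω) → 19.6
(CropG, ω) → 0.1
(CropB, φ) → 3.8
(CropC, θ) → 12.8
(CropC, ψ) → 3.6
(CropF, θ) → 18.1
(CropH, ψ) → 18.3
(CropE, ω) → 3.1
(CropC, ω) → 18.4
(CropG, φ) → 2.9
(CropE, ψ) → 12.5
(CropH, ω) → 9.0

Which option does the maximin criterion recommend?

Row minima: CropH=9.0, CropG=0.1, CropF=4.9, CropB=3.8, CropE=2.5, CropC=3.6
Best worst-case = 9.0 → CropH.

CropH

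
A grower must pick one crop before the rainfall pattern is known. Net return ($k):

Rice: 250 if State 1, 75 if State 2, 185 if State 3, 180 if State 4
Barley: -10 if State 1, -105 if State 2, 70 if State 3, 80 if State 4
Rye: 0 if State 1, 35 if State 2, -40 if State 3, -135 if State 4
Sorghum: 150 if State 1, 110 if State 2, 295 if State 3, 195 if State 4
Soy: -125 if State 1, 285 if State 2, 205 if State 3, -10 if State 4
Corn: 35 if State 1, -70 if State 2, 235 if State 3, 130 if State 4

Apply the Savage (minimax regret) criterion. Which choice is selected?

Sorghum

Column bests: State 1=250, State 2=285, State 3=295, State 4=195.
Rice regrets: 0, 210, 110, 15 → max 210
Barley regrets: 260, 390, 225, 115 → max 390
Rye regrets: 250, 250, 335, 330 → max 335
Sorghum regrets: 100, 175, 0, 0 → max 175
Soy regrets: 375, 0, 90, 205 → max 375
Corn regrets: 215, 355, 60, 65 → max 355
Smallest max regret = 175 → Sorghum.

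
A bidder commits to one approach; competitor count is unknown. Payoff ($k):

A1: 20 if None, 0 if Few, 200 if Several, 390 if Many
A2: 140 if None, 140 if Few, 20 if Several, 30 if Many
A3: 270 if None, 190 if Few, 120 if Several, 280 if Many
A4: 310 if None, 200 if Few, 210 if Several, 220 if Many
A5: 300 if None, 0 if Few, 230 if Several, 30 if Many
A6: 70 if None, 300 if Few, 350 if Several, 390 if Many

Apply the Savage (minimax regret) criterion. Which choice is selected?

Column bests: None=310, Few=300, Several=350, Many=390.
A1 regrets: 290, 300, 150, 0 → max 300
A2 regrets: 170, 160, 330, 360 → max 360
A3 regrets: 40, 110, 230, 110 → max 230
A4 regrets: 0, 100, 140, 170 → max 170
A5 regrets: 10, 300, 120, 360 → max 360
A6 regrets: 240, 0, 0, 0 → max 240
Smallest max regret = 170 → A4.

A4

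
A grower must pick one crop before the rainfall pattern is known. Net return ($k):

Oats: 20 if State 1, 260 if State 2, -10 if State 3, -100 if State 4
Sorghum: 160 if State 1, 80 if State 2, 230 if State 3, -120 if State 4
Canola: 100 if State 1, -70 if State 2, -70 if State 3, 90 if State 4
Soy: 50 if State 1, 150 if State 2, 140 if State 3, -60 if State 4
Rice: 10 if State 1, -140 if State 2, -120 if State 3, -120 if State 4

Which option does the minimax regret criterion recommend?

Soy

Column bests: State 1=160, State 2=260, State 3=230, State 4=90.
Oats regrets: 140, 0, 240, 190 → max 240
Sorghum regrets: 0, 180, 0, 210 → max 210
Canola regrets: 60, 330, 300, 0 → max 330
Soy regrets: 110, 110, 90, 150 → max 150
Rice regrets: 150, 400, 350, 210 → max 400
Smallest max regret = 150 → Soy.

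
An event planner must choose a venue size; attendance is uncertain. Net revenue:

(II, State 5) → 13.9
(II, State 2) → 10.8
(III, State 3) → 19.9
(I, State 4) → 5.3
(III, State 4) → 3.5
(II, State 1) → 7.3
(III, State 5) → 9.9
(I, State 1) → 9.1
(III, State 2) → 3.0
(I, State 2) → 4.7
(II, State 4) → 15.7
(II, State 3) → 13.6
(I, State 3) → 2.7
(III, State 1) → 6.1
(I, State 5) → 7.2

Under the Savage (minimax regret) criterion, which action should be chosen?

II

Column bests: State 1=9.1, State 2=10.8, State 3=19.9, State 4=15.7, State 5=13.9.
I regrets: 0.0, 6.1, 17.2, 10.4, 6.7 → max 17.2
II regrets: 1.8, 0.0, 6.3, 0.0, 0.0 → max 6.3
III regrets: 3.0, 7.8, 0.0, 12.2, 4.0 → max 12.2
Smallest max regret = 6.3 → II.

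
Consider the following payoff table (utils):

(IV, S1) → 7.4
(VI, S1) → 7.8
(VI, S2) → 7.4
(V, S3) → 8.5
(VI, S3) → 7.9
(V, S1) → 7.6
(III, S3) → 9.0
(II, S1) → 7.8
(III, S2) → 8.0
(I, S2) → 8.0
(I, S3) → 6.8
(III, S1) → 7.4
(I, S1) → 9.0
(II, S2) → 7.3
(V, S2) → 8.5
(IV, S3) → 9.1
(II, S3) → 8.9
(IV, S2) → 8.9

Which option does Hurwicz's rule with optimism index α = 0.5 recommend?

IV

I: 0.5·9.0 + 0.5·6.8 = 7.9
II: 0.5·8.9 + 0.5·7.3 = 8.1
III: 0.5·9.0 + 0.5·7.4 = 8.2
IV: 0.5·9.1 + 0.5·7.4 = 8.25
V: 0.5·8.5 + 0.5·7.6 = 8.05
VI: 0.5·7.9 + 0.5·7.4 = 7.65
Highest Hurwicz score = 8.25 → IV.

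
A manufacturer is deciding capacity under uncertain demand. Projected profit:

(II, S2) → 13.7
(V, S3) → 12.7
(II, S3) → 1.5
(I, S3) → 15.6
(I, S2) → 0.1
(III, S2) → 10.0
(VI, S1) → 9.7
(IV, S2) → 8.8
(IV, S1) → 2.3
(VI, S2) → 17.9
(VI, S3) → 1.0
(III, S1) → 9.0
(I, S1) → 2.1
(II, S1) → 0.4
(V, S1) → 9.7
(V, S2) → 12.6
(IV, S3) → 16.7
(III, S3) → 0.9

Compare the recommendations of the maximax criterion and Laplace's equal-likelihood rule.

Row maxima: I=15.6, II=13.7, III=10.0, IV=16.7, V=12.7, VI=17.9
Best best-case = 17.9 → VI.
Row averages: I=89/15, II=5.2, III=199/30, IV=139/15, V=35/3, VI=143/15
Highest average = 35/3 → V.

maximax → VI; laplace → V (disagree)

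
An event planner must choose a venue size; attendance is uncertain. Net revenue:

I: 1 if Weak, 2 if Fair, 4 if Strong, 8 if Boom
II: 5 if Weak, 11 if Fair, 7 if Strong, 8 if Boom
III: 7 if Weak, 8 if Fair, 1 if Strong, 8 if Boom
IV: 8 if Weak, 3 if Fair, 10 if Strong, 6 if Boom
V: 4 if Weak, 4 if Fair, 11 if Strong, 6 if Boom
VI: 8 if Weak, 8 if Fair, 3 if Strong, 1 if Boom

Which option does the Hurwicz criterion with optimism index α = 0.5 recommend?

I: 0.5·8 + 0.5·1 = 4.5
II: 0.5·11 + 0.5·5 = 8
III: 0.5·8 + 0.5·1 = 4.5
IV: 0.5·10 + 0.5·3 = 6.5
V: 0.5·11 + 0.5·4 = 7.5
VI: 0.5·8 + 0.5·1 = 4.5
Highest Hurwicz score = 8 → II.

II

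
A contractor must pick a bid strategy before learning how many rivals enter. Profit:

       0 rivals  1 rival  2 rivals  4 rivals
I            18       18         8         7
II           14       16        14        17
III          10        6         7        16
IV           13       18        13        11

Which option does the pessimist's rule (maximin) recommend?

Row minima: I=7, II=14, III=6, IV=11
Best worst-case = 14 → II.

II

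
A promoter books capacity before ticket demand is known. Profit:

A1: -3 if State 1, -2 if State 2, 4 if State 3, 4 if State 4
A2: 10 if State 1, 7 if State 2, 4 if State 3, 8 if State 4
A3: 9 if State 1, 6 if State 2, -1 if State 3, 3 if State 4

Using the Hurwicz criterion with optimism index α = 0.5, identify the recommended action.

A1: 0.5·4 + 0.5·(-3) = 0.5
A2: 0.5·10 + 0.5·4 = 7
A3: 0.5·9 + 0.5·(-1) = 4
Highest Hurwicz score = 7 → A2.

A2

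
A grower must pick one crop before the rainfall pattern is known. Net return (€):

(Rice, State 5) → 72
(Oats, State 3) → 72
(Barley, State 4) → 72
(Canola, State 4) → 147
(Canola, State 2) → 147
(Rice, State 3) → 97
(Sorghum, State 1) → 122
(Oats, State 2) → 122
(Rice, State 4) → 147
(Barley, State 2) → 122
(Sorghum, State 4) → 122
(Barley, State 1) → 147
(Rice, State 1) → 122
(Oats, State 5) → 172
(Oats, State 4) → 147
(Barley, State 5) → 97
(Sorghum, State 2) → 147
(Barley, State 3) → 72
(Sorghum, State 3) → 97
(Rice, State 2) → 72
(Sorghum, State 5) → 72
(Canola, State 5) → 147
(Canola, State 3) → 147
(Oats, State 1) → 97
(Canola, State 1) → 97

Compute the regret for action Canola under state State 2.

Best payoff under State 2 is 147.
Regret = 147 − 147 = 0.

0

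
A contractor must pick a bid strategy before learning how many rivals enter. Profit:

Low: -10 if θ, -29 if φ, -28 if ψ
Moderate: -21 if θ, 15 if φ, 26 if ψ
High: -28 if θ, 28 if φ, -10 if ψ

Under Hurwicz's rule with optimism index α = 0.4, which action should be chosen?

Moderate

Low: 0.4·(-10) + 0.6·(-29) = -21.4
Moderate: 0.4·26 + 0.6·(-21) = -2.2
High: 0.4·28 + 0.6·(-28) = -5.6
Highest Hurwicz score = -2.2 → Moderate.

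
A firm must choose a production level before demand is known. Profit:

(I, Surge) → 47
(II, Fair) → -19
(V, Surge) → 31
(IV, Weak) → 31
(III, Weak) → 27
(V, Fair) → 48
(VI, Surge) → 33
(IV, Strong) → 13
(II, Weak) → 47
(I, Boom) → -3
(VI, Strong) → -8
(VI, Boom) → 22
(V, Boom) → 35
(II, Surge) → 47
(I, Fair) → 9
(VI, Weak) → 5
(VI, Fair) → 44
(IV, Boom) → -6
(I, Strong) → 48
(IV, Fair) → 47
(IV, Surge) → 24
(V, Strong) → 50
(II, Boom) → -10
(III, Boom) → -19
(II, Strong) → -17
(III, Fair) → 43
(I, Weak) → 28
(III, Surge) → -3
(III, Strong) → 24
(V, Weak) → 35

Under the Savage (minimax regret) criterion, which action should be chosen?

V

Column bests: Weak=47, Fair=48, Strong=50, Boom=35, Surge=47.
I regrets: 19, 39, 2, 38, 0 → max 39
II regrets: 0, 67, 67, 45, 0 → max 67
III regrets: 20, 5, 26, 54, 50 → max 54
IV regrets: 16, 1, 37, 41, 23 → max 41
V regrets: 12, 0, 0, 0, 16 → max 16
VI regrets: 42, 4, 58, 13, 14 → max 58
Smallest max regret = 16 → V.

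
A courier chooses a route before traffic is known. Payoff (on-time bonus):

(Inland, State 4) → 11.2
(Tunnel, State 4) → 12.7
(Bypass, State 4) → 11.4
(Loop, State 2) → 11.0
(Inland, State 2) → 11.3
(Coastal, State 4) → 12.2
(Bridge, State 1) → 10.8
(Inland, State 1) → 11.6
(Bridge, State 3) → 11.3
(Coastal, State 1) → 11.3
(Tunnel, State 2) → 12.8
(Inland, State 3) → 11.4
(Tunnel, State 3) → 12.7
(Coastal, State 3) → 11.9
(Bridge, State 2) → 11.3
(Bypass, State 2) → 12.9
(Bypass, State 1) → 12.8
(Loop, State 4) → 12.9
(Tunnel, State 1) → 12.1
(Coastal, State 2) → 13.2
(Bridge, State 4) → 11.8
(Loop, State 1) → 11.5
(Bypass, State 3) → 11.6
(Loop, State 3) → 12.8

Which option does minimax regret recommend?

Tunnel

Column bests: State 1=12.8, State 2=13.2, State 3=12.8, State 4=12.9.
Coastal regrets: 1.5, 0.0, 0.9, 0.7 → max 1.5
Bridge regrets: 2.0, 1.9, 1.5, 1.1 → max 2.0
Bypass regrets: 0.0, 0.3, 1.2, 1.5 → max 1.5
Loop regrets: 1.3, 2.2, 0.0, 0.0 → max 2.2
Inland regrets: 1.2, 1.9, 1.4, 1.7 → max 1.9
Tunnel regrets: 0.7, 0.4, 0.1, 0.2 → max 0.7
Smallest max regret = 0.7 → Tunnel.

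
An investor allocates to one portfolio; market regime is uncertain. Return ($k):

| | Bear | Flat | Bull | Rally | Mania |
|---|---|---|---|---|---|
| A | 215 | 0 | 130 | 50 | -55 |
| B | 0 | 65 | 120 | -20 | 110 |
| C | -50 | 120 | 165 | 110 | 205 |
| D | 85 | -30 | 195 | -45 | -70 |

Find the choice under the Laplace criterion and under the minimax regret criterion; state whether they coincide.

Row averages: A=68, B=55, C=110, D=27
Highest average = 110 → C.
Column bests: Bear=215, Flat=120, Bull=195, Rally=110, Mania=205.
A regrets: 0, 120, 65, 60, 260 → max 260
B regrets: 215, 55, 75, 130, 95 → max 215
C regrets: 265, 0, 30, 0, 0 → max 265
D regrets: 130, 150, 0, 155, 275 → max 275
Smallest max regret = 215 → B.

laplace → C; minimax regret → B (disagree)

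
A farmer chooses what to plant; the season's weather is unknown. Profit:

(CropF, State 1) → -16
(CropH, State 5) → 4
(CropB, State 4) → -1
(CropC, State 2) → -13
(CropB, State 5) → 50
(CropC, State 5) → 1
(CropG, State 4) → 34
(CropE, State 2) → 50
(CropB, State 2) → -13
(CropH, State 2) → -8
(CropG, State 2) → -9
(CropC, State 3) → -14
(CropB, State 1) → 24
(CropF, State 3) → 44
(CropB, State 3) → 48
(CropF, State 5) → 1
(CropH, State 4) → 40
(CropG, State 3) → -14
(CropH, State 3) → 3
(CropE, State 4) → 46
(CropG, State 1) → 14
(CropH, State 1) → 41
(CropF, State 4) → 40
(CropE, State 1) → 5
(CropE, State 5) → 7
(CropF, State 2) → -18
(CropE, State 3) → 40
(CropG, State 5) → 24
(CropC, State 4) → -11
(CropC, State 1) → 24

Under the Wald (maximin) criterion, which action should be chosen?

Row minima: CropG=-14, CropE=5, CropC=-14, CropH=-8, CropB=-13, CropF=-18
Best worst-case = 5 → CropE.

CropE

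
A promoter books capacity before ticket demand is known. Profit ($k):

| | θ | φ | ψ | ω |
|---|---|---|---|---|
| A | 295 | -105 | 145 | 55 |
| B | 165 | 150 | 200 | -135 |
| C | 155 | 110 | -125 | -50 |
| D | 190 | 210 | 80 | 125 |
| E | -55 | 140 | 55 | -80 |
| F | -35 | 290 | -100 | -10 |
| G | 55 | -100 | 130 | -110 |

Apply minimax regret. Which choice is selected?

D

Column bests: θ=295, φ=290, ψ=200, ω=125.
A regrets: 0, 395, 55, 70 → max 395
B regrets: 130, 140, 0, 260 → max 260
C regrets: 140, 180, 325, 175 → max 325
D regrets: 105, 80, 120, 0 → max 120
E regrets: 350, 150, 145, 205 → max 350
F regrets: 330, 0, 300, 135 → max 330
G regrets: 240, 390, 70, 235 → max 390
Smallest max regret = 120 → D.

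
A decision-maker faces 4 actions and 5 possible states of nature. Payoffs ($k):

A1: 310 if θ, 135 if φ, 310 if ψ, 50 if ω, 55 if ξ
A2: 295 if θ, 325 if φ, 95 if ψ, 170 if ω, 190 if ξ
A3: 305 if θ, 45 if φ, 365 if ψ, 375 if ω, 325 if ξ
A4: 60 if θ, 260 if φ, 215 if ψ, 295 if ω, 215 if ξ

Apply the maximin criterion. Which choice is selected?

A2

Row minima: A1=50, A2=95, A3=45, A4=60
Best worst-case = 95 → A2.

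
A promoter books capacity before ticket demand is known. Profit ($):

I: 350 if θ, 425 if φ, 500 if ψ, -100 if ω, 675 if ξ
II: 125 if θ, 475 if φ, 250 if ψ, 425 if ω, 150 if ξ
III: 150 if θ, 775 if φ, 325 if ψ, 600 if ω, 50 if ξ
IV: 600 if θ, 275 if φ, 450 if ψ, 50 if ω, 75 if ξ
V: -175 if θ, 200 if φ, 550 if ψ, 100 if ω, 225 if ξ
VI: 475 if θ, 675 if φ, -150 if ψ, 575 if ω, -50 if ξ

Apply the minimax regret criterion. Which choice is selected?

Column bests: θ=600, φ=775, ψ=550, ω=600, ξ=675.
I regrets: 250, 350, 50, 700, 0 → max 700
II regrets: 475, 300, 300, 175, 525 → max 525
III regrets: 450, 0, 225, 0, 625 → max 625
IV regrets: 0, 500, 100, 550, 600 → max 600
V regrets: 775, 575, 0, 500, 450 → max 775
VI regrets: 125, 100, 700, 25, 725 → max 725
Smallest max regret = 525 → II.

II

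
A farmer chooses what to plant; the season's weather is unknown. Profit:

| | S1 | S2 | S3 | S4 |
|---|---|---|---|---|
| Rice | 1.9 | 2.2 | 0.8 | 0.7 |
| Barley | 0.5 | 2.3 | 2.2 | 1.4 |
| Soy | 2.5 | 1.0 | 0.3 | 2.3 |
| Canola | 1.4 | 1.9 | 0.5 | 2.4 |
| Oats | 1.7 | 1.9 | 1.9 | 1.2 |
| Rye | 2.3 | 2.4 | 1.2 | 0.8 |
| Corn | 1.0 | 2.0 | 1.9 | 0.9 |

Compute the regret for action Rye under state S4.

Best payoff under S4 is 2.4.
Regret = 2.4 − 0.8 = 1.6.

1.6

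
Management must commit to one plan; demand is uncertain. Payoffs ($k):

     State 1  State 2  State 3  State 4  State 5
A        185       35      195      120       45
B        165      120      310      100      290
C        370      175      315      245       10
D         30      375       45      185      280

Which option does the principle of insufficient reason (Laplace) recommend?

Row averages: A=116, B=197, C=223, D=183
Highest average = 223 → C.

C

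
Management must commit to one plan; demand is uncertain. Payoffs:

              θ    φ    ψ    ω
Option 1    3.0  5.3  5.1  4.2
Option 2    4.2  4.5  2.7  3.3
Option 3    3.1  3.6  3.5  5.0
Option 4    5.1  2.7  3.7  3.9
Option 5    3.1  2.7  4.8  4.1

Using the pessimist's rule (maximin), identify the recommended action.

Row minima: Option 1=3.0, Option 2=2.7, Option 3=3.1, Option 4=2.7, Option 5=2.7
Best worst-case = 3.1 → Option 3.

Option 3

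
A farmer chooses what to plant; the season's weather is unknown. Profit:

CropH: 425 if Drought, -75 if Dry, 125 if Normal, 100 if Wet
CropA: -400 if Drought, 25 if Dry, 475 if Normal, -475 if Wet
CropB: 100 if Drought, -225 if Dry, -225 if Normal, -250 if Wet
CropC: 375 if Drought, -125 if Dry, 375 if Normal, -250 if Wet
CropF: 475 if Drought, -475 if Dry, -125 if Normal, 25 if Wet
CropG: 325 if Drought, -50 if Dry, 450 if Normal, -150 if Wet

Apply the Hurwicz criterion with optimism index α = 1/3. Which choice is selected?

CropH

CropH: 1/3·425 + 2/3·(-75) = 275/3
CropA: 1/3·475 + 2/3·(-475) = -475/3
CropB: 1/3·100 + 2/3·(-250) = -400/3
CropC: 1/3·375 + 2/3·(-250) = -125/3
CropF: 1/3·475 + 2/3·(-475) = -475/3
CropG: 1/3·450 + 2/3·(-150) = 50
Highest Hurwicz score = 275/3 → CropH.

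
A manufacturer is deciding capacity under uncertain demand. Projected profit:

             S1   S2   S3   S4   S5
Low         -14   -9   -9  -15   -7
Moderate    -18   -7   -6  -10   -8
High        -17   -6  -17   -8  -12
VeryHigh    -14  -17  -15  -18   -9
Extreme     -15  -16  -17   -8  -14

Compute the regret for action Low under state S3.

3

Best payoff under S3 is -6.
Regret = -6 − (-9) = 3.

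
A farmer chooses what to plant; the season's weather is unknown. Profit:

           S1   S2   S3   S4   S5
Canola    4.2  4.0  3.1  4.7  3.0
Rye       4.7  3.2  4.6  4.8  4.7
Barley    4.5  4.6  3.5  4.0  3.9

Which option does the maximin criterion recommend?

Row minima: Canola=3.0, Rye=3.2, Barley=3.5
Best worst-case = 3.5 → Barley.

Barley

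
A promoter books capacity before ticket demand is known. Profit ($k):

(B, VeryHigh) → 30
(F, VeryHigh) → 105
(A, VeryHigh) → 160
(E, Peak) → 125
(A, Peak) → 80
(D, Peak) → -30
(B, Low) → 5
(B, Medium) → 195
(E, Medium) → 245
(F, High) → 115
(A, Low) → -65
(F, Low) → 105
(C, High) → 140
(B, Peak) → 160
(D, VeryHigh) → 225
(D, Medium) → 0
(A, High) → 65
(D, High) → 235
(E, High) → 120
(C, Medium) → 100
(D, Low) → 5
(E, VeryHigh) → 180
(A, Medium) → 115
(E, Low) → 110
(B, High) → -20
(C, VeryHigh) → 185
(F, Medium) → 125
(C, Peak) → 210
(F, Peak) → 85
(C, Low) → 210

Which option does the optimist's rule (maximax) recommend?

E

Row maxima: A=160, B=195, C=210, D=235, E=245, F=125
Best best-case = 245 → E.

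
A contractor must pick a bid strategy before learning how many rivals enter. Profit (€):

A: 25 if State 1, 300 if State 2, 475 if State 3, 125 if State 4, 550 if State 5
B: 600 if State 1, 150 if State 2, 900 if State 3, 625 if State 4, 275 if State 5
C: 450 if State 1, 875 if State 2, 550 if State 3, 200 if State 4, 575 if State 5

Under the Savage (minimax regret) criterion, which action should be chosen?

C

Column bests: State 1=600, State 2=875, State 3=900, State 4=625, State 5=575.
A regrets: 575, 575, 425, 500, 25 → max 575
B regrets: 0, 725, 0, 0, 300 → max 725
C regrets: 150, 0, 350, 425, 0 → max 425
Smallest max regret = 425 → C.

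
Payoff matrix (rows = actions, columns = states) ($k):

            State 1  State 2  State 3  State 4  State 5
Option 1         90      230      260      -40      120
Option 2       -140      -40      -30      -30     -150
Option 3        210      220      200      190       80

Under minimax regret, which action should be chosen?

Column bests: State 1=210, State 2=230, State 3=260, State 4=190, State 5=120.
Option 1 regrets: 120, 0, 0, 230, 0 → max 230
Option 2 regrets: 350, 270, 290, 220, 270 → max 350
Option 3 regrets: 0, 10, 60, 0, 40 → max 60
Smallest max regret = 60 → Option 3.

Option 3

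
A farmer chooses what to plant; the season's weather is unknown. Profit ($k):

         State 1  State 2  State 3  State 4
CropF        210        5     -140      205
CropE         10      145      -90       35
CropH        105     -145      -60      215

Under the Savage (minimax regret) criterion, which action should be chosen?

Column bests: State 1=210, State 2=145, State 3=-60, State 4=215.
CropF regrets: 0, 140, 80, 10 → max 140
CropE regrets: 200, 0, 30, 180 → max 200
CropH regrets: 105, 290, 0, 0 → max 290
Smallest max regret = 140 → CropF.

CropF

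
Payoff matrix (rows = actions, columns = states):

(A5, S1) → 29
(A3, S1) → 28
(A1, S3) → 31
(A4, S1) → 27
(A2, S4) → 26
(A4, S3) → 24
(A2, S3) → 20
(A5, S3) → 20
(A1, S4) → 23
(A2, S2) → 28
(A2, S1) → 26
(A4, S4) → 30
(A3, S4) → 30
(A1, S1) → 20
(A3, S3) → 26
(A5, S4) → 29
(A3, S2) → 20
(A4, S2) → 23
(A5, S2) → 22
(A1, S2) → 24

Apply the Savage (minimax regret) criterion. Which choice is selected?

A4

Column bests: S1=29, S2=28, S3=31, S4=30.
A1 regrets: 9, 4, 0, 7 → max 9
A2 regrets: 3, 0, 11, 4 → max 11
A3 regrets: 1, 8, 5, 0 → max 8
A4 regrets: 2, 5, 7, 0 → max 7
A5 regrets: 0, 6, 11, 1 → max 11
Smallest max regret = 7 → A4.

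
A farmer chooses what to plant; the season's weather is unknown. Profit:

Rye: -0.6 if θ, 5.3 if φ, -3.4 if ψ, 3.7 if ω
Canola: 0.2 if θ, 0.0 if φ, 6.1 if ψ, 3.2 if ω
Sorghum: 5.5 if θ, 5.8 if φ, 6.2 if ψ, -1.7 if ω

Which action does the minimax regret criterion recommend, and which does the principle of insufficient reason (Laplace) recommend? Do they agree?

Column bests: θ=5.5, φ=5.8, ψ=6.2, ω=3.7.
Rye regrets: 6.1, 0.5, 9.6, 0.0 → max 9.6
Canola regrets: 5.3, 5.8, 0.1, 0.5 → max 5.8
Sorghum regrets: 0.0, 0.0, 0.0, 5.4 → max 5.4
Smallest max regret = 5.4 → Sorghum.
Row averages: Rye=1.25, Canola=2.375, Sorghum=3.95
Highest average = 3.95 → Sorghum.

minimax regret → Sorghum; laplace → Sorghum (agree)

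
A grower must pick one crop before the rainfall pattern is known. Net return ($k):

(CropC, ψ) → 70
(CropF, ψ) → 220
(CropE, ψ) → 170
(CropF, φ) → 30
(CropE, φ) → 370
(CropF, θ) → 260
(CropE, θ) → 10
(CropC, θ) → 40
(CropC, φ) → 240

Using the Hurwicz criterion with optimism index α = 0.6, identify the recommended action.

CropE

CropF: 0.6·260 + 0.4·30 = 168
CropE: 0.6·370 + 0.4·10 = 226
CropC: 0.6·240 + 0.4·40 = 160
Highest Hurwicz score = 226 → CropE.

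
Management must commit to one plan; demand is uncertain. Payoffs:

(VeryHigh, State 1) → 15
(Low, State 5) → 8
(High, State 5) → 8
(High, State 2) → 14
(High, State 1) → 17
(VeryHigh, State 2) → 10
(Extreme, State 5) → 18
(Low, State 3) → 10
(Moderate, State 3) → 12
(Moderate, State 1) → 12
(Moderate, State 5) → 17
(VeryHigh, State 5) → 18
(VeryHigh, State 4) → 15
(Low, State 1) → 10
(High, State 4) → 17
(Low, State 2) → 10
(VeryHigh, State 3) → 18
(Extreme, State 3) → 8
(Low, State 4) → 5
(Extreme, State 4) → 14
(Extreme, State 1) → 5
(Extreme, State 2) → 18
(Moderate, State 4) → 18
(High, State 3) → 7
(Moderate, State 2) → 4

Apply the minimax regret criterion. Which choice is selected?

VeryHigh

Column bests: State 1=17, State 2=18, State 3=18, State 4=18, State 5=18.
Low regrets: 7, 8, 8, 13, 10 → max 13
Moderate regrets: 5, 14, 6, 0, 1 → max 14
High regrets: 0, 4, 11, 1, 10 → max 11
VeryHigh regrets: 2, 8, 0, 3, 0 → max 8
Extreme regrets: 12, 0, 10, 4, 0 → max 12
Smallest max regret = 8 → VeryHigh.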